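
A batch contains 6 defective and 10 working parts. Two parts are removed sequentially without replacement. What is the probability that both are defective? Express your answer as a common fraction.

P(every draw is defective) = 6/16 × 5/15 = 30/240 = 1/8.

1/8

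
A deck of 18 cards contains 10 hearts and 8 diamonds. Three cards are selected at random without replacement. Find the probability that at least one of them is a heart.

95/102

P(no hearts) = 8/18 × 7/17 × 6/16 = 336/4896 = 7/102.
P(at least one) = 1 − 7/102 = 95/102.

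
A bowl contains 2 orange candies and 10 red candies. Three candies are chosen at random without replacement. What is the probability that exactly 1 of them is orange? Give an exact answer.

9/22

One ordering (orange drawn first) has probability 2/12 × 10/11 × 9/10 = 180/1320 = 3/22.
There are C(3,1) = 3 such orderings, each equally likely, so P = 3 × 3/22 = 9/22.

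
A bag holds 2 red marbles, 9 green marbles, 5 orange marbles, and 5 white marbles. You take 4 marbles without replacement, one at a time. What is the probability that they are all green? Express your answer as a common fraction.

2/95

P(all green) = 9/21 × 8/20 × 7/19 × 6/18 = 3024/143640 = 2/95.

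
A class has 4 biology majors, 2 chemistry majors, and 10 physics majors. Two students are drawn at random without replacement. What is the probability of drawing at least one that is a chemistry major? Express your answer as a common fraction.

P(no chemistry majors) = 14/16 × 13/15 = 182/240 = 91/120.
P(at least one) = 1 − 91/120 = 29/120.

29/120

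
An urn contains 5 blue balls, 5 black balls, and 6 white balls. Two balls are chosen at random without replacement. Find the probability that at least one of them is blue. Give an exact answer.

13/24

P(no blue) = 11/16 × 10/15 = 110/240 = 11/24.
P(at least one) = 1 − 11/24 = 13/24.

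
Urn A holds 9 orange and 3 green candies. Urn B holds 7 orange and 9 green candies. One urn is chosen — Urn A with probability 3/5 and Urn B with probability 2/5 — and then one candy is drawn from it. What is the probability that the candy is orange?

5/8

From Urn A: P(orange) = 9/12.
From Urn B: P(orange) = 7/16.
Total probability = (3/5)(9/12) + (2/5)(7/16) = 5/8.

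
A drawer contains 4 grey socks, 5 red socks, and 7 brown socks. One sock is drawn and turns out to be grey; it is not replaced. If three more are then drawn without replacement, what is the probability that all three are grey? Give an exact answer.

1/455

After the first draw, 3 of the remaining 15 socks are grey.
P = 3/15 × 2/14 × 1/13 = 6/2730 = 1/455.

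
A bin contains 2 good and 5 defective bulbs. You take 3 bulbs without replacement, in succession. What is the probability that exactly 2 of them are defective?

4/7

One ordering (defective drawn first) has probability 5/7 × 4/6 × 2/5 = 40/210 = 4/21.
There are C(3,2) = 3 such orderings, each equally likely, so P = 3 × 4/21 = 4/7.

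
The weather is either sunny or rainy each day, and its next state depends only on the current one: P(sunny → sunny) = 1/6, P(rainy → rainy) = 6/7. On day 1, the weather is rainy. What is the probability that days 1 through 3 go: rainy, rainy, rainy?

Day 1 is given. For each transition, use the conditional probability from the current state:
P(rainy | rainy) = 6/7; P(rainy | rainy) = 6/7.
P = 6/7 × 6/7 = 36/49.

36/49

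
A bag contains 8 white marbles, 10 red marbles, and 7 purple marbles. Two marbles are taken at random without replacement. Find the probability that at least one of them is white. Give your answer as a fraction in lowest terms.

P(no white) = 17/25 × 16/24 = 272/600 = 34/75.
P(at least one) = 1 − 34/75 = 41/75.

41/75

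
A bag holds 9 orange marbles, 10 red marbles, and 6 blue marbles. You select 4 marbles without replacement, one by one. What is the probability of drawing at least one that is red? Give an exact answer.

2257/2530

P(no red) = 15/25 × 14/24 × 13/23 × 12/22 = 32760/303600 = 273/2530.
P(at least one) = 1 − 273/2530 = 2257/2530.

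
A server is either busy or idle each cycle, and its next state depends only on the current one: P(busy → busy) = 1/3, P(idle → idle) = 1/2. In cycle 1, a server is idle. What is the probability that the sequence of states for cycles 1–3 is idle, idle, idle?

Cycle 1 is given. For each transition, use the conditional probability from the current state:
P(idle | idle) = 1/2; P(idle | idle) = 1/2.
P = 1/2 × 1/2 = 1/4.

1/4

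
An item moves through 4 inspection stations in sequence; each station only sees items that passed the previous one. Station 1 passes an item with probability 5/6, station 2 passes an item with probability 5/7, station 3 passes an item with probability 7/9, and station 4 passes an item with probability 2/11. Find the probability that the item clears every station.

Multiplying along the chain,
P = 5/6 × 5/7 × 7/9 × 2/11 = 350/4158 = 25/297.

25/297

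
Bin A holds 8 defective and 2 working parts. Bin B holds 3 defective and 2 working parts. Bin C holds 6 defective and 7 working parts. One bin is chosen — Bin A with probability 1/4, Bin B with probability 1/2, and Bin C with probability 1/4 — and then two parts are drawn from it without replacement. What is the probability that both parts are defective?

331/936

From Bin A: P(both defective) = (8/10)(7/9) = 28/45.
From Bin B: P(both defective) = (3/5)(2/4) = 3/10.
From Bin C: P(both defective) = (6/13)(5/12) = 5/26.
Total probability = (1/4)(28/45) + (1/2)(3/10) + (1/4)(5/26) = 331/936.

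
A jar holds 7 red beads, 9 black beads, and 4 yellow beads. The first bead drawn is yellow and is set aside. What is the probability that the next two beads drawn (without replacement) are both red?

After the first draw, 7 of the remaining 19 beads are red.
P = 7/19 × 6/18 = 42/342 = 7/57.

7/57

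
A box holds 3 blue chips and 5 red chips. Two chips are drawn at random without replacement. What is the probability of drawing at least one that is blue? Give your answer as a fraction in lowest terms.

P(no blue) = 5/8 × 4/7 = 20/56 = 5/14.
P(at least one) = 1 − 5/14 = 9/14.

9/14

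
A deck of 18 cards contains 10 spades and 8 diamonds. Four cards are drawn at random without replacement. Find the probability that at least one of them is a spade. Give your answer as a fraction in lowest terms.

299/306

P(no spades) = 8/18 × 7/17 × 6/16 × 5/15 = 1680/73440 = 7/306.
P(at least one) = 1 − 7/306 = 299/306.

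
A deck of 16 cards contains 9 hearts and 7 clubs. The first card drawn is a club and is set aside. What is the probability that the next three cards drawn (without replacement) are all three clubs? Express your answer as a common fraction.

With the first card removed, 6 clubs remain out of 15.
P = 6/15 × 5/14 × 4/13 = 120/2730 = 4/91.

4/91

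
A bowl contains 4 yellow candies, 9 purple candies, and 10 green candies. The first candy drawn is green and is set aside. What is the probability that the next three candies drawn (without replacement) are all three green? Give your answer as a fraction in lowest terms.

3/55

After the first draw, 9 of the remaining 22 candies are green.
P = 9/22 × 8/21 × 7/20 = 504/9240 = 3/55.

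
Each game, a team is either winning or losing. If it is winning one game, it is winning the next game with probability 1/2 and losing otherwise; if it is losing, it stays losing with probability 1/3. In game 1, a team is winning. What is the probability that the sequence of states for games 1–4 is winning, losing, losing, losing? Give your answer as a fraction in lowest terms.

1/18

Game 1 is given. For each transition, use the conditional probability from the current state:
P(losing | winning) = 1/2; P(losing | losing) = 1/3; P(losing | losing) = 1/3.
P = 1/2 × 1/3 × 1/3 = 1/18.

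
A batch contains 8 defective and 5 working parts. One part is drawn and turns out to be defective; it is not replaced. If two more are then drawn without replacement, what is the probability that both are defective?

After the first draw, 7 of the remaining 12 parts are defective.
P = 7/12 × 6/11 = 42/132 = 7/22.

7/22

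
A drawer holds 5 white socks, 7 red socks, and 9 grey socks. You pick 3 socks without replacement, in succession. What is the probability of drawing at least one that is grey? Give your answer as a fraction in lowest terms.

111/133

P(no grey) = 12/21 × 11/20 × 10/19 = 1320/7980 = 22/133.
P(at least one) = 1 − 22/133 = 111/133.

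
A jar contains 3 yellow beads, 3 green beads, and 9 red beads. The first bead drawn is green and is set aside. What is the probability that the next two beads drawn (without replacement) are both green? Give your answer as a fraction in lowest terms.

1/91

After the first draw, 2 of the remaining 14 beads are green.
P = 2/14 × 1/13 = 2/182 = 1/91.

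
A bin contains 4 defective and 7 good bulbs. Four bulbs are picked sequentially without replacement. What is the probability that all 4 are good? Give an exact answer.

P(every draw is good) = 7/11 × 6/10 × 5/9 × 4/8 = 840/7920 = 7/66.

7/66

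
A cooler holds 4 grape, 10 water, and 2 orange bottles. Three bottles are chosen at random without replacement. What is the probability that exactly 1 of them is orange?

One ordering (orange drawn first) has probability 2/16 × 14/15 × 13/14 = 364/3360 = 13/120.
There are C(3,1) = 3 such orderings, each equally likely, so P = 3 × 13/120 = 13/40.

13/40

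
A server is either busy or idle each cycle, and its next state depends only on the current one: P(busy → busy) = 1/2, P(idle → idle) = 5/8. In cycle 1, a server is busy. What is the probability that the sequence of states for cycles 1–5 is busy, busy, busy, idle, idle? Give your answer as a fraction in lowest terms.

Cycle 1 is given. For each transition, use the conditional probability from the current state:
P(busy | busy) = 1/2; P(busy | busy) = 1/2; P(idle | busy) = 1/2; P(idle | idle) = 5/8.
P = 1/2 × 1/2 × 1/2 × 5/8 = 5/64.

5/64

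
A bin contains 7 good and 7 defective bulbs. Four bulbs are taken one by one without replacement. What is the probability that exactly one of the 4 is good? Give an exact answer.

One ordering (good drawn first) has probability 7/14 × 7/13 × 6/12 × 5/11 = 1470/24024 = 35/572.
There are C(4,1) = 4 such orderings, each equally likely, so P = 4 × 35/572 = 35/143.

35/143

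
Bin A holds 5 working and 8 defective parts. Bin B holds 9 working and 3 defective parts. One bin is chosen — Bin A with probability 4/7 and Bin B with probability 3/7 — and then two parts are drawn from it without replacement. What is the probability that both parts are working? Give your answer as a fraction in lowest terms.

From Bin A: P(both working) = (5/13)(4/12) = 5/39.
From Bin B: P(both working) = (9/12)(8/11) = 6/11.
Total probability = (4/7)(5/39) + (3/7)(6/11) = 922/3003.

922/3003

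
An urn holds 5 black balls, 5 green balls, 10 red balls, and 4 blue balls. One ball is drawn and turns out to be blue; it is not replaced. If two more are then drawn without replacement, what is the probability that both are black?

After the first draw, 5 of the remaining 23 balls are black.
P = 5/23 × 4/22 = 20/506 = 10/253.

10/253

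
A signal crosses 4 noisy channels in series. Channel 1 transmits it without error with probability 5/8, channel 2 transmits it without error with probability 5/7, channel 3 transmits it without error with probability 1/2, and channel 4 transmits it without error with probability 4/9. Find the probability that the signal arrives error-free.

Multiplying along the chain,
P = 5/8 × 5/7 × 1/2 × 4/9 = 100/1008 = 25/252.

25/252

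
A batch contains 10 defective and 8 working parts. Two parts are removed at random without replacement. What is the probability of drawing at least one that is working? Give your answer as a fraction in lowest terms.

P(no working) = 10/18 × 9/17 = 90/306 = 5/17.
P(at least one) = 1 − 5/17 = 12/17.

12/17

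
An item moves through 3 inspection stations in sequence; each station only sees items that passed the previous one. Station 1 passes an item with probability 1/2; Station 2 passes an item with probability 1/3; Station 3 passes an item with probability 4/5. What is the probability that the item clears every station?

2/15

Each stage is reached only if all earlier stages succeed, so
P = 1/2 × 1/3 × 4/5 = 4/30 = 2/15.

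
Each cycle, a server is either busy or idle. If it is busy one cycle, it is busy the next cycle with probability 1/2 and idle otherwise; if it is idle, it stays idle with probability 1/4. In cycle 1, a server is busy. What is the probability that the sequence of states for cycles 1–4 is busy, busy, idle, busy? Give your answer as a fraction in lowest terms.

3/16

Cycle 1 is given. For each transition, use the conditional probability from the current state:
P(busy | busy) = 1/2; P(idle | busy) = 1/2; P(busy | idle) = 3/4.
P = 1/2 × 1/2 × 3/4 = 3/16.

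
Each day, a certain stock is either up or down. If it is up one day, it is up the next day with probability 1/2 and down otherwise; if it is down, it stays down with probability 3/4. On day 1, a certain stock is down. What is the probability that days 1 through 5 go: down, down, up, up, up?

Day 1 is given. For each transition, use the conditional probability from the current state:
P(down | down) = 3/4; P(up | down) = 1/4; P(up | up) = 1/2; P(up | up) = 1/2.
P = 3/4 × 1/4 × 1/2 × 1/2 = 3/64.

3/64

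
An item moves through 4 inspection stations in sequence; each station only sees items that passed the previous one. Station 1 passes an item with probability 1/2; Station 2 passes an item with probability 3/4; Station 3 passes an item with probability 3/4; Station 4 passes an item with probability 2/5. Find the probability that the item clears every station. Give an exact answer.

Multiplying along the chain,
P = 1/2 × 3/4 × 3/4 × 2/5 = 18/160 = 9/80.

9/80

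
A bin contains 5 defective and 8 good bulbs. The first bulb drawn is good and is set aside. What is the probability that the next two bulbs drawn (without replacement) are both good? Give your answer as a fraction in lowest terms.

7/22

With the first bulb removed, 7 good remain out of 12.
P = 7/12 × 6/11 = 42/132 = 7/22.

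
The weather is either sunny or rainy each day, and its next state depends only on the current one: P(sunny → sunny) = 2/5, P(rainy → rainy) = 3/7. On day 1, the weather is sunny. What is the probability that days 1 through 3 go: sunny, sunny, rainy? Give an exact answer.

Day 1 is given. For each transition, use the conditional probability from the current state:
P(sunny | sunny) = 2/5; P(rainy | sunny) = 3/5.
P = 2/5 × 3/5 = 6/25.

6/25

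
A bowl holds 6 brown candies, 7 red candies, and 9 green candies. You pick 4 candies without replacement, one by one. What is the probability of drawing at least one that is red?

170/209

P(no red) = 15/22 × 14/21 × 13/20 × 12/19 = 32760/175560 = 39/209.
P(at least one) = 1 − 39/209 = 170/209.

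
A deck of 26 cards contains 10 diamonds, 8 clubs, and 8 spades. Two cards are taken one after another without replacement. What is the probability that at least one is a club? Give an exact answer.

172/325

P(no clubs) = 18/26 × 17/25 = 306/650 = 153/325.
P(at least one) = 1 − 153/325 = 172/325.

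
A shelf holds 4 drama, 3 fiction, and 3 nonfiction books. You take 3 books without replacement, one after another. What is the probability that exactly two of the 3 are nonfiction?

7/40

One ordering (nonfiction drawn first) has probability 3/10 × 2/9 × 7/8 = 42/720 = 7/120.
There are C(3,2) = 3 such orderings, each equally likely, so P = 3 × 7/120 = 7/40.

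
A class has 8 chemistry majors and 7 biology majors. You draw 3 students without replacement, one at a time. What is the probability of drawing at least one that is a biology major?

P(no biology majors) = 8/15 × 7/14 × 6/13 = 336/2730 = 8/65.
P(at least one) = 1 − 8/65 = 57/65.

57/65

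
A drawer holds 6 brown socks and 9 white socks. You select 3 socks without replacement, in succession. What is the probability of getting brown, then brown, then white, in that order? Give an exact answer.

9/91

Multiply the probability of each draw given the previous ones:
P = 6/15 × 5/14 × 9/13 = 270/2730 = 9/91.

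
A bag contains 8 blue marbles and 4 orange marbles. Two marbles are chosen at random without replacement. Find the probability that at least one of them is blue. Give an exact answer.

10/11

P(no blue) = 4/12 × 3/11 = 12/132 = 1/11.
P(at least one) = 1 − 1/11 = 10/11.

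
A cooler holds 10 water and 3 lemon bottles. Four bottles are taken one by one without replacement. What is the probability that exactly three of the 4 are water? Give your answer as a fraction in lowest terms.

72/143

One ordering (water drawn first) has probability 10/13 × 9/12 × 8/11 × 3/10 = 2160/17160 = 18/143.
There are C(4,3) = 4 such orderings, each equally likely, so P = 4 × 18/143 = 72/143.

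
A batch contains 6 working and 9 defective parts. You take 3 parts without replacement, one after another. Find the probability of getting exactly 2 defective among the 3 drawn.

216/455

One ordering (defective drawn first) has probability 9/15 × 8/14 × 6/13 = 432/2730 = 72/455.
There are C(3,2) = 3 such orderings, each equally likely, so P = 3 × 72/455 = 216/455.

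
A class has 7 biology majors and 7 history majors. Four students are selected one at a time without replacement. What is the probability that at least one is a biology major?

138/143

P(no biology majors) = 7/14 × 6/13 × 5/12 × 4/11 = 840/24024 = 5/143.
P(at least one) = 1 − 5/143 = 138/143.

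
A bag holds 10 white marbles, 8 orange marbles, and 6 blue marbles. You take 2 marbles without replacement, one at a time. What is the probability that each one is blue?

5/92

P(every draw is blue) = 6/24 × 5/23 = 30/552 = 5/92.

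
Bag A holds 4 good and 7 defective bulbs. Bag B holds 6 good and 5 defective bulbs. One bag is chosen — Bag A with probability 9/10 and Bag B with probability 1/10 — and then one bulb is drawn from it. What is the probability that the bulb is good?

From Bag A: P(good) = 4/11.
From Bag B: P(good) = 6/11.
Total probability = (9/10)(4/11) + (1/10)(6/11) = 21/55.

21/55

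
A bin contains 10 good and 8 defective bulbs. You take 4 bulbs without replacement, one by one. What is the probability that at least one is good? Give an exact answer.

299/306

P(no good) = 8/18 × 7/17 × 6/16 × 5/15 = 1680/73440 = 7/306.
P(at least one) = 1 − 7/306 = 299/306.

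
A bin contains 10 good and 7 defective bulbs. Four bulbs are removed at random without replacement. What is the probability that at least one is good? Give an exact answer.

67/68

P(no good) = 7/17 × 6/16 × 5/15 × 4/14 = 840/57120 = 1/68.
P(at least one) = 1 − 1/68 = 67/68.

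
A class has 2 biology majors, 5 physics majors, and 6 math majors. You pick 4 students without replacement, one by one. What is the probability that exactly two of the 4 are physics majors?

56/143

One ordering (physics majors drawn first) has probability 5/13 × 4/12 × 8/11 × 7/10 = 1120/17160 = 28/429.
There are C(4,2) = 6 such orderings, each equally likely, so P = 6 × 28/429 = 56/143.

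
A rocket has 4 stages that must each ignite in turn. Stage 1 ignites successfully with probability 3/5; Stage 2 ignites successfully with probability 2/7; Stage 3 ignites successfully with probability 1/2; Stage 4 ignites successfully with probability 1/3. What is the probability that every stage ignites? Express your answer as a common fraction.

1/35

The events are sequential, so multiply the conditional probabilities:
P = 3/5 × 2/7 × 1/2 × 1/3 = 6/210 = 1/35.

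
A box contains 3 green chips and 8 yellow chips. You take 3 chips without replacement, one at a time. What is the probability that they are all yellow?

P(all yellow) = 8/11 × 7/10 × 6/9 = 336/990 = 56/165.

56/165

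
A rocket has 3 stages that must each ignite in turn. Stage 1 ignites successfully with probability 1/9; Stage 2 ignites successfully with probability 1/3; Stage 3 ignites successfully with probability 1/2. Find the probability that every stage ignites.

Multiplying along the chain,
P = 1/9 × 1/3 × 1/2 = 1/54.

1/54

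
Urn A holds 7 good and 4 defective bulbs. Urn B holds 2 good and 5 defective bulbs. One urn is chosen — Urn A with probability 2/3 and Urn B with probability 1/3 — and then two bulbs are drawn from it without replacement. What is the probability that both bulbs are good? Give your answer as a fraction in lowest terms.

From Urn A: P(both good) = (7/11)(6/10) = 21/55.
From Urn B: P(both good) = (2/7)(1/6) = 1/21.
Total probability = (2/3)(21/55) + (1/3)(1/21) = 937/3465.

937/3465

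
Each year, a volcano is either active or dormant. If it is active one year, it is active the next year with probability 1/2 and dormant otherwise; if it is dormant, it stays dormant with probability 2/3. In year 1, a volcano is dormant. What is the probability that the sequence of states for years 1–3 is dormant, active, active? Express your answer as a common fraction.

1/6

Year 1 is given. For each transition, use the conditional probability from the current state:
P(active | dormant) = 1/3; P(active | active) = 1/2.
P = 1/3 × 1/2 = 1/6.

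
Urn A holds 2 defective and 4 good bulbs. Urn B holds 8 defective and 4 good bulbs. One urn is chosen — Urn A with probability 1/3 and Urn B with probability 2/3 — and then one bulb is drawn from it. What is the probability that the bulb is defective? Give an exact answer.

5/9

From Urn A: P(defective) = 2/6.
From Urn B: P(defective) = 8/12.
Total probability = (1/3)(2/6) + (2/3)(8/12) = 5/9.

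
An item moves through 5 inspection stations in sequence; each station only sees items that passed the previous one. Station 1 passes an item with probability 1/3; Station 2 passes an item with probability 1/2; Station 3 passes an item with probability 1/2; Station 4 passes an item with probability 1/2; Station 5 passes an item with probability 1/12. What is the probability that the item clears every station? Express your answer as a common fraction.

Multiplying along the chain,
P = 1/3 × 1/2 × 1/2 × 1/2 × 1/12 = 1/288.

1/288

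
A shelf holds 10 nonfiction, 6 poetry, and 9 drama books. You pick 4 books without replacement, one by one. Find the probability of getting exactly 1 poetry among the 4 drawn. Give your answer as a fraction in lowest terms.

One ordering (poetry drawn first) has probability 6/25 × 19/24 × 18/23 × 17/22 = 34884/303600 = 2907/25300.
There are C(4,1) = 4 such orderings, each equally likely, so P = 4 × 2907/25300 = 2907/6325.

2907/6325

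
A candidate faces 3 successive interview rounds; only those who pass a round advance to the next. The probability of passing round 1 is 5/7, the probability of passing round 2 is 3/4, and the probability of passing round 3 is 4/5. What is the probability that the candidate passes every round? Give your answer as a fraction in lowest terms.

3/7

The events are sequential, so multiply the conditional probabilities:
P = 5/7 × 3/4 × 4/5 = 60/140 = 3/7.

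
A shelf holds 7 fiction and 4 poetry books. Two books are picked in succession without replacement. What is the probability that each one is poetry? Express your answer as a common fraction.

P(every draw is poetry) = 4/11 × 3/10 = 12/110 = 6/55.

6/55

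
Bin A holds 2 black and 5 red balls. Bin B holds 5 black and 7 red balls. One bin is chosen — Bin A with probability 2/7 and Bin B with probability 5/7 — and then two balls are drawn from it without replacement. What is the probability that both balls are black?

From Bin A: P(both black) = (2/7)(1/6) = 1/21.
From Bin B: P(both black) = (5/12)(4/11) = 5/33.
Total probability = (2/7)(1/21) + (5/7)(5/33) = 197/1617.

197/1617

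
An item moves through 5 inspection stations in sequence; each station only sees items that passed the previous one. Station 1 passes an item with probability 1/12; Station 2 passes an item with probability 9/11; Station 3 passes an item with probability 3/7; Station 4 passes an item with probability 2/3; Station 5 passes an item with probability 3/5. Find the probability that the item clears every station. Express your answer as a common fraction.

9/770

Each stage is reached only if all earlier stages succeed, so
P = 1/12 × 9/11 × 3/7 × 2/3 × 3/5 = 162/13860 = 9/770.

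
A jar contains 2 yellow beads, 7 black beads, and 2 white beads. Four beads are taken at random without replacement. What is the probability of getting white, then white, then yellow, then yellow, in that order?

Multiply the probability of each draw given the previous ones:
P = 2/11 × 1/10 × 2/9 × 1/8 = 4/7920 = 1/1980.

1/1980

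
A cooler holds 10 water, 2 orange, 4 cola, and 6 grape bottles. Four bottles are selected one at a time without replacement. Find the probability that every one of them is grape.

P = 6/22 × 5/21 × 4/20 × 3/19 = 360/175560 = 3/1463.

3/1463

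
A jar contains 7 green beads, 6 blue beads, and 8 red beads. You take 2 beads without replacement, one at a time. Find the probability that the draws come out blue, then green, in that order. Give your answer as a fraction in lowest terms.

1/10

Chain rule:
P = 6/21 × 7/20 = 42/420 = 1/10.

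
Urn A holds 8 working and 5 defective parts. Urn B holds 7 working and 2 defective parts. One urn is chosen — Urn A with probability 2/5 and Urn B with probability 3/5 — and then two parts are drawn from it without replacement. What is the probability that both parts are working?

77/156

From Urn A: P(both working) = (8/13)(7/12) = 14/39.
From Urn B: P(both working) = (7/9)(6/8) = 7/12.
Total probability = (2/5)(14/39) + (3/5)(7/12) = 77/156.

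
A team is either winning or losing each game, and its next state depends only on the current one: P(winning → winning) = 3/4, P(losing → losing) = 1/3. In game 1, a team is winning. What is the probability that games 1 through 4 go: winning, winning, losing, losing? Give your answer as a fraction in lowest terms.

1/16

Game 1 is given. For each transition, use the conditional probability from the current state:
P(winning | winning) = 3/4; P(losing | winning) = 1/4; P(losing | losing) = 1/3.
P = 3/4 × 1/4 × 1/3 = 3/48 = 1/16.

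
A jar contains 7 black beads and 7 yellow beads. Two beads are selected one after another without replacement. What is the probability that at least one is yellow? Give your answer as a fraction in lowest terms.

10/13

P(no yellow) = 7/14 × 6/13 = 42/182 = 3/13.
P(at least one) = 1 − 3/13 = 10/13.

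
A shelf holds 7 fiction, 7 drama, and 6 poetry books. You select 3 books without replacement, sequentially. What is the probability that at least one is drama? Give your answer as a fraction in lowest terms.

P(no drama) = 13/20 × 12/19 × 11/18 = 1716/6840 = 143/570.
P(at least one) = 1 − 143/570 = 427/570.

427/570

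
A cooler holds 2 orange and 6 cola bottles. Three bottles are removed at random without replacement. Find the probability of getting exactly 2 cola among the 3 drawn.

One ordering (cola drawn first) has probability 6/8 × 5/7 × 2/6 = 60/336 = 5/28.
There are C(3,2) = 3 such orderings, each equally likely, so P = 3 × 5/28 = 15/28.

15/28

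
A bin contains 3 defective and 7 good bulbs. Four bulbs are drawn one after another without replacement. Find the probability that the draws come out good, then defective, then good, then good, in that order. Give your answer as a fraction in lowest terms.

Each draw changes the counts, so multiply the conditional probabilities along the sequence:
P = 7/10 × 3/9 × 6/8 × 5/7 = 630/5040 = 1/8.

1/8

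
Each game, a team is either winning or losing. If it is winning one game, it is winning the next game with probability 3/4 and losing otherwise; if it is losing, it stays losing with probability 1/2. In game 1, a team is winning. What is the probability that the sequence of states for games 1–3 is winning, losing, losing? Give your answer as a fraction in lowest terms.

1/8

Game 1 is given. For each transition, use the conditional probability from the current state:
P(losing | winning) = 1/4; P(losing | losing) = 1/2.
P = 1/4 × 1/2 = 1/8.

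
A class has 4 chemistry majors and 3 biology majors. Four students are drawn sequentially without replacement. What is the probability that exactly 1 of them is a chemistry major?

One ordering (a chemistry major drawn first) has probability 4/7 × 3/6 × 2/5 × 1/4 = 24/840 = 1/35.
There are C(4,1) = 4 such orderings, each equally likely, so P = 4 × 1/35 = 4/35.

4/35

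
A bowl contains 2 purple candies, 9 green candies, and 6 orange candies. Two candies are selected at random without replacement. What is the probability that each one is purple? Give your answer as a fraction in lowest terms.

1/136

P = 2/17 × 1/16 = 2/272 = 1/136.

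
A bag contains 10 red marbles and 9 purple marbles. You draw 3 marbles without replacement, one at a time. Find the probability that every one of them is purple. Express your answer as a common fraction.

P(every draw is purple) = 9/19 × 8/18 × 7/17 = 504/5814 = 28/323.

28/323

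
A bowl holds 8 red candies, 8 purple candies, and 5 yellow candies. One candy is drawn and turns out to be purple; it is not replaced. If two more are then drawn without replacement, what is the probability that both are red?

14/95

After the first draw, 8 of the remaining 20 candies are red.
P = 8/20 × 7/19 = 56/380 = 14/95.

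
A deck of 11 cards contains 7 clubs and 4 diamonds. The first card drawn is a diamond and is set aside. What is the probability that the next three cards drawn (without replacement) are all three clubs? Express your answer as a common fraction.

7/24

With the first card removed, 7 clubs remain out of 10.
P = 7/10 × 6/9 × 5/8 = 210/720 = 7/24.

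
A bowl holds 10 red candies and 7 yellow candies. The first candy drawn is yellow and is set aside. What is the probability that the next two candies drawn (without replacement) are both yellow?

1/8

With the first candy removed, 6 yellow remain out of 16.
P = 6/16 × 5/15 = 30/240 = 1/8.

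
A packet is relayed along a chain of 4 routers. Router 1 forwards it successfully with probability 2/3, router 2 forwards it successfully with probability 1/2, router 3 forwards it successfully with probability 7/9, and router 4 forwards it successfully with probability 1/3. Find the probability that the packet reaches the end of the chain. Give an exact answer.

7/81

Multiplying along the chain,
P = 2/3 × 1/2 × 7/9 × 1/3 = 14/162 = 7/81.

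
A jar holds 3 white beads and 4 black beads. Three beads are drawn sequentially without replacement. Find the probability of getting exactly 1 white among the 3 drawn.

18/35

One ordering (white drawn first) has probability 3/7 × 4/6 × 3/5 = 36/210 = 6/35.
There are C(3,1) = 3 such orderings, each equally likely, so P = 3 × 6/35 = 18/35.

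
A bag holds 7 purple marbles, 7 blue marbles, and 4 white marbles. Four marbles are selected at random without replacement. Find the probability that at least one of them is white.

2059/3060

P(no white) = 14/18 × 13/17 × 12/16 × 11/15 = 24024/73440 = 1001/3060.
P(at least one) = 1 − 1001/3060 = 2059/3060.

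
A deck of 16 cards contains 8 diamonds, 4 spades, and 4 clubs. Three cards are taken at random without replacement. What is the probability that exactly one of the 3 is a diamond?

2/5

One ordering (a diamond drawn first) has probability 8/16 × 8/15 × 7/14 = 448/3360 = 2/15.
There are C(3,1) = 3 such orderings, each equally likely, so P = 3 × 2/15 = 2/5.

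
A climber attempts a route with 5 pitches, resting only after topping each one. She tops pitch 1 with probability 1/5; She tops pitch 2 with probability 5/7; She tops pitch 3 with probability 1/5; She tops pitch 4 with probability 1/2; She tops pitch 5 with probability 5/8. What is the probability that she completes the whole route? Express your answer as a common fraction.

Each stage is reached only if all earlier stages succeed, so
P = 1/5 × 5/7 × 1/5 × 1/2 × 5/8 = 25/2800 = 1/112.

1/112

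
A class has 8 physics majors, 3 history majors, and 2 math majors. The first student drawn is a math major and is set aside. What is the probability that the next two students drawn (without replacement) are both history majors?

1/22

With the first student removed, 3 history majors remain out of 12.
P = 3/12 × 2/11 = 6/132 = 1/22.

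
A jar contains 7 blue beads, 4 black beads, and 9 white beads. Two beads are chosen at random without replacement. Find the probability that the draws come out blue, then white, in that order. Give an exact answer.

Chain rule:
P = 7/20 × 9/19 = 63/380.

63/380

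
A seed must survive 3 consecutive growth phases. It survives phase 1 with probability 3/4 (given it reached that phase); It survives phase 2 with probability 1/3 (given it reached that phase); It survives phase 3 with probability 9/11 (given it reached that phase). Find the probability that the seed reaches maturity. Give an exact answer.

Multiplying along the chain,
P = 3/4 × 1/3 × 9/11 = 27/132 = 9/44.

9/44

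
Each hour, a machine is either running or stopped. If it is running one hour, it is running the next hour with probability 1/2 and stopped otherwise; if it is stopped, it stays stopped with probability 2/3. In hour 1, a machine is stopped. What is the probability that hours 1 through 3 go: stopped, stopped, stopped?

4/9

Hour 1 is given. For each transition, use the conditional probability from the current state:
P(stopped | stopped) = 2/3; P(stopped | stopped) = 2/3.
P = 2/3 × 2/3 = 4/9.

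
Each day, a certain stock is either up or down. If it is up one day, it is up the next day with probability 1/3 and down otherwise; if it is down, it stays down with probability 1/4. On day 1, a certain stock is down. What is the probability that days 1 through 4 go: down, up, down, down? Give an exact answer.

Day 1 is given. For each transition, use the conditional probability from the current state:
P(up | down) = 3/4; P(down | up) = 2/3; P(down | down) = 1/4.
P = 3/4 × 2/3 × 1/4 = 6/48 = 1/8.

1/8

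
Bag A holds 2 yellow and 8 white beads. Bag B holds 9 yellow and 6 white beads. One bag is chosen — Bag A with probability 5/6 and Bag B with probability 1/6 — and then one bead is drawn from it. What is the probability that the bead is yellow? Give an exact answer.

From Bag A: P(yellow) = 2/10.
From Bag B: P(yellow) = 9/15.
Total probability = (5/6)(2/10) + (1/6)(9/15) = 4/15.

4/15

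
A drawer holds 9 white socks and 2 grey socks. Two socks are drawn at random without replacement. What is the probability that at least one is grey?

P(no grey) = 9/11 × 8/10 = 72/110 = 36/55.
P(at least one) = 1 − 36/55 = 19/55.

19/55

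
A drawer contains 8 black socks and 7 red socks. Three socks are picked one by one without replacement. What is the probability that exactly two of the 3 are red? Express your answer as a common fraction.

24/65

One ordering (red drawn first) has probability 7/15 × 6/14 × 8/13 = 336/2730 = 8/65.
There are C(3,2) = 3 such orderings, each equally likely, so P = 3 × 8/65 = 24/65.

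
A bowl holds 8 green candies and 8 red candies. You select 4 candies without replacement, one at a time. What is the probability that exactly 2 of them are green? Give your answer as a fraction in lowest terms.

28/65

One ordering (green drawn first) has probability 8/16 × 7/15 × 8/14 × 7/13 = 3136/43680 = 14/195.
There are C(4,2) = 6 such orderings, each equally likely, so P = 6 × 14/195 = 28/65.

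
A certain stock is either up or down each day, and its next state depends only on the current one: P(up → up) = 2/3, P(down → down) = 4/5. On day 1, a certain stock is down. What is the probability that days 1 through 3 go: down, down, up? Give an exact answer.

4/25

Day 1 is given. For each transition, use the conditional probability from the current state:
P(down | down) = 4/5; P(up | down) = 1/5.
P = 4/5 × 1/5 = 4/25.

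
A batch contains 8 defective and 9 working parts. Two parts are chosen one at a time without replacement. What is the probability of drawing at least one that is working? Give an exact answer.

27/34

P(no working) = 8/17 × 7/16 = 56/272 = 7/34.
P(at least one) = 1 − 7/34 = 27/34.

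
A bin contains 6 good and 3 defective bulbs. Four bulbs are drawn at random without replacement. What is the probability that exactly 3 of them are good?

10/21

One ordering (good drawn first) has probability 6/9 × 5/8 × 4/7 × 3/6 = 360/3024 = 5/42.
There are C(4,3) = 4 such orderings, each equally likely, so P = 4 × 5/42 = 10/21.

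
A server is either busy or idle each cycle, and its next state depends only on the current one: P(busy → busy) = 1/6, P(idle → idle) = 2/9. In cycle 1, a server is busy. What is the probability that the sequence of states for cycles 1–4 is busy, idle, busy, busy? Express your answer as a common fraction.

Cycle 1 is given. For each transition, use the conditional probability from the current state:
P(idle | busy) = 5/6; P(busy | idle) = 7/9; P(busy | busy) = 1/6.
P = 5/6 × 7/9 × 1/6 = 35/324.

35/324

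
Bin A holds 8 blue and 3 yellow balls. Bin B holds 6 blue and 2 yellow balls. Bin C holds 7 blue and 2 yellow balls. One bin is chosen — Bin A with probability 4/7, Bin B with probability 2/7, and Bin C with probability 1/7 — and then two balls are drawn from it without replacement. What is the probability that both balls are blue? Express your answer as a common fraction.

From Bin A: P(both blue) = (8/11)(7/10) = 28/55.
From Bin B: P(both blue) = (6/8)(5/7) = 15/28.
From Bin C: P(both blue) = (7/9)(6/8) = 7/12.
Total probability = (4/7)(28/55) + (2/7)(15/28) + (1/7)(7/12) = 17053/32340.

17053/32340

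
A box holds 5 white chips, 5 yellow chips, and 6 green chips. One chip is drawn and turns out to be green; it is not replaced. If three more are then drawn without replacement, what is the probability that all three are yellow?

With the first chip removed, 5 yellow remain out of 15.
P = 5/15 × 4/14 × 3/13 = 60/2730 = 2/91.

2/91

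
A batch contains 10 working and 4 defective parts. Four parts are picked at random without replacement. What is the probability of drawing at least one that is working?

P(no working) = 4/14 × 3/13 × 2/12 × 1/11 = 24/24024 = 1/1001.
P(at least one) = 1 − 1/1001 = 1000/1001.

1000/1001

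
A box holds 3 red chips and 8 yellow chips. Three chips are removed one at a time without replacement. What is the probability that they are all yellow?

56/165

P(all yellow) = 8/11 × 7/10 × 6/9 = 336/990 = 56/165.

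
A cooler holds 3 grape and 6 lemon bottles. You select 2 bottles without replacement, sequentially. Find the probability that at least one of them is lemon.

11/12

P(no lemon) = 3/9 × 2/8 = 6/72 = 1/12.
P(at least one) = 1 − 1/12 = 11/12.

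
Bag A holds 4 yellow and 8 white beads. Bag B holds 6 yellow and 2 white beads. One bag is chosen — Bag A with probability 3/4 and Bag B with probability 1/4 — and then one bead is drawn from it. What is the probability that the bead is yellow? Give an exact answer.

7/16

From Bag A: P(yellow) = 4/12.
From Bag B: P(yellow) = 6/8.
Total probability = (3/4)(4/12) + (1/4)(6/8) = 7/16.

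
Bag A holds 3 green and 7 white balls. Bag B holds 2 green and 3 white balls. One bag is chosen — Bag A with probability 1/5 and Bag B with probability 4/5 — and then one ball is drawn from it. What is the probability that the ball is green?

From Bag A: P(green) = 3/10.
From Bag B: P(green) = 2/5.
Total probability = (1/5)(3/10) + (4/5)(2/5) = 19/50.

19/50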